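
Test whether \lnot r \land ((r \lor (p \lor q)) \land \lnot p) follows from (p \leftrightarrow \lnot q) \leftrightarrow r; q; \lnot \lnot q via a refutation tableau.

No

Initial set: {((p \leftrightarrow \lnot q) \leftrightarrow r); q; \lnot \lnot q; \lnot (\lnot r \land ((r \lor (p \lor q)) \land \lnot p))}.
\lnot \lnot q: drop double negation, giving q.
((p \leftrightarrow \lnot q) \leftrightarrow r): β-rule — branch into (p \leftrightarrow \lnot q), r  //  \lnot (p \leftrightarrow \lnot q), \lnot r.
  branch 1 (add (p \leftrightarrow \lnot q), r):
    \lnot (\lnot r \land ((r \lor (p \lor q)) \land \lnot p)): β-rule — branch into \lnot \lnot r  //  \lnot ((r \lor (p \lor q)) \land \lnot p).
      branch 1.1 (add \lnot \lnot r):
        (p \leftrightarrow \lnot q): β-rule — branch into p, \lnot q  //  \lnot p, \lnot \lnot q.
          branch 1.1.1 (add p, \lnot q):
            × closes — contains both q and \lnot q.
          branch 1.1.2 (add \lnot p, \lnot \lnot q):
            ○ open, literals {p=0, q=1, r=1}.
      branch 1.2 (add \lnot ((r \lor (p \lor q)) \land \lnot p)):
        (p \leftrightarrow \lnot q): β-rule — branch into p, \lnot q  //  \lnot p, \lnot \lnot q.
          branch 1.2.1 (add p, \lnot q):
            × closes — contains both q and \lnot q.
          branch 1.2.2 (add \lnot p, \lnot \lnot q):
            \lnot ((r \lor (p \lor q)) \land \lnot p): β-rule — branch into \lnot (r \lor (p \lor q))  //  \lnot \lnot p.
              branch 1.2.2.1 (add \lnot (r \lor (p \lor q))):
                \lnot (r \lor (p \lor q)): α-rule — add \lnot r, \lnot (p \lor q).
                × closes — contains both r and \lnot r.
              branch 1.2.2.2 (add \lnot \lnot p):
                × closes — contains both p and \lnot p.
  branch 2 (add \lnot (p \leftrightarrow \lnot q), \lnot r):
    \lnot (\lnot r \land ((r \lor (p \lor q)) \land \lnot p)): β-rule — branch into \lnot \lnot r  //  \lnot ((r \lor (p \lor q)) \land \lnot p).
      branch 2.1 (add \lnot \lnot r):
        × closes — contains both r and \lnot r.
      branch 2.2 (add \lnot ((r \lor (p \lor q)) \land \lnot p)):
        \lnot (p \leftrightarrow \lnot q): β-rule — branch into p, \lnot \lnot q  //  \lnot p, \lnot q.
          branch 2.2.1 (add p, \lnot \lnot q):
            \lnot ((r \lor (p \lor q)) \land \lnot p): β-rule — branch into \lnot (r \lor (p \lor q))  //  \lnot \lnot p.
              branch 2.2.1.1 (add \lnot (r \lor (p \lor q))):
                \lnot (r \lor (p \lor q)): α-rule — add \lnot r, \lnot (p \lor q).
                \lnot (p \lor q): α-rule — add \lnot p, \lnot q.
                × closes — contains both p and \lnot p.
              branch 2.2.1.2 (add \lnot \lnot p):
                ○ open, literals {p=1, q=1, r=0}.
          branch 2.2.2 (add \lnot p, \lnot q):
            × closes — contains both q and \lnot q.
7 branches closed, 2 open.
An open branch gives a countermodel: p=0, q=1, r=1 (unmentioned atoms arbitrary); the premises hold there but the conclusion fails.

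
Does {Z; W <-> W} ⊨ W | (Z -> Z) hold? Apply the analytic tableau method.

Initial set: {Z; (W <-> W); ~(W | (Z -> Z))}.
~(W | (Z -> Z)): α-rule — add ~W, ~(Z -> Z).
~(Z -> Z): α-rule — add Z, ~Z.
× closes — contains both Z and ~Z.
All 1 branch closes.
Every branch closed, so the premises entail the conclusion.

Yes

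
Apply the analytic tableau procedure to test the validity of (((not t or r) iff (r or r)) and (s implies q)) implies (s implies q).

Valid

Assume the negation and expand:
Initial set: {F ((((not t or r) iff (r or r)) and (s implies q)) implies (s implies q))}.
F ((((not t or r) iff (r or r)) and (s implies q)) implies (s implies q)): α-rule — add T (((not t or r) iff (r or r)) and (s implies q)), F (s implies q).
T (((not t or r) iff (r or r)) and (s implies q)): α-rule — add T ((not t or r) iff (r or r)), T (s implies q).
F (s implies q): α-rule — add T s, F q.
T ((not t or r) iff (r or r)): β-rule — branch into T (not t or r), T (r or r)  //  F (not t or r), F (r or r).
  branch 1 (add T (not t or r), T (r or r)):
    T (s implies q): β-rule — branch into F s  //  T q.
      branch 1.1 (add F s):
        × closes — contains both s and not s.
      branch 1.2 (add T q):
        × closes — contains both q and not q.
  branch 2 (add F (not t or r), F (r or r)):
    F (not t or r): α-rule — add F not t, F r.
    F (r or r): α-rule — add F r, F r.
    T (s implies q): β-rule — branch into F s  //  T q.
      branch 2.1 (add F s):
        × closes — contains both s and not s.
      branch 2.2 (add T q):
        × closes — contains both q and not q.
All 4 branches close.
Every branch closed, so the negation is unsatisfiable and the formula is valid.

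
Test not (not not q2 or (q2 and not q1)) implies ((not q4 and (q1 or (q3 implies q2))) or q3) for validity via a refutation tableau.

Assume the negation and expand:
Initial set: {F (not (not not q2 or (q2 and not q1)) implies ((not q4 and (q1 or (q3 implies q2))) or q3))}.
F (not (not not q2 or (q2 and not q1)) implies ((not q4 and (q1 or (q3 implies q2))) or q3)): α-rule — add T not (not not q2 or (q2 and not q1)), F ((not q4 and (q1 or (q3 implies q2))) or q3).
T not (not not q2 or (q2 and not q1)): α-rule — add F not not q2, F (q2 and not q1).
F ((not q4 and (q1 or (q3 implies q2))) or q3): α-rule — add F (not q4 and (q1 or (q3 implies q2))), F q3.
F not not q2: drop double negation, giving F q2.
F (q2 and not q1): β-rule — branch into F q2  //  F not q1.
  branch 1 (add F q2):
    F (not q4 and (q1 or (q3 implies q2))): β-rule — branch into F not q4  //  F (q1 or (q3 implies q2)).
      branch 1.1 (add F not q4):
        ○ open, literals {q2=false, q3=false, q4=true}.
      branch 1.2 (add F (q1 or (q3 implies q2))):
        F (q1 or (q3 implies q2)): α-rule — add F q1, F (q3 implies q2).
        F (q3 implies q2): α-rule — add T q3, F q2.
        × closes — contains both q3 and not q3.
  branch 2 (add F not q1):
    F (not q4 and (q1 or (q3 implies q2))): β-rule — branch into F not q4  //  F (q1 or (q3 implies q2)).
      branch 2.1 (add F not q4):
        ○ open, literals {q1=true, q2=false, q3=false, q4=true}.
      branch 2.2 (add F (q1 or (q3 implies q2))):
        F (q1 or (q3 implies q2)): α-rule — add F q1, F (q3 implies q2).
        × closes — contains both q1 and not q1.
2 branches closed, 2 open.
An open branch gives a countermodel: q2=false, q3=false, q4=true (unmentioned atoms arbitrary); under it the original formula is false.

Not valid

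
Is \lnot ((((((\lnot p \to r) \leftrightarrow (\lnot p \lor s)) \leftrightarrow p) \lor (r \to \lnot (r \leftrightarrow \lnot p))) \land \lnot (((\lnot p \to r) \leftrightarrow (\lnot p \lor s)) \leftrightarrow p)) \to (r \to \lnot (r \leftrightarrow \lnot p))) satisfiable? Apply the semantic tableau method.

Unsatisfiable

Initial set: {\lnot ((((((\lnot p \to r) \leftrightarrow (\lnot p \lor s)) \leftrightarrow p) \lor (r \to \lnot (r \leftrightarrow \lnot p))) \land \lnot (((\lnot p \to r) \leftrightarrow (\lnot p \lor s)) \leftrightarrow p)) \to (r \to \lnot (r \leftrightarrow \lnot p)))}.
\lnot ((((((\lnot p \to r) \leftrightarrow (\lnot p \lor s)) \leftrightarrow p) \lor (r \to \lnot (r \leftrightarrow \lnot p))) \land \lnot (((\lnot p \to r) \leftrightarrow (\lnot p \lor s)) \leftrightarrow p)) \to (r \to \lnot (r \leftrightarrow \lnot p))): α-rule — add (((((\lnot p \to r) \leftrightarrow (\lnot p \lor s)) \leftrightarrow p) \lor (r \to \lnot (r \leftrightarrow \lnot p))) \land \lnot (((\lnot p \to r) \leftrightarrow (\lnot p \lor s)) \leftrightarrow p)), \lnot (r \to \lnot (r \leftrightarrow \lnot p)).
(((((\lnot p \to r) \leftrightarrow (\lnot p \lor s)) \leftrightarrow p) \lor (r \to \lnot (r \leftrightarrow \lnot p))) \land \lnot (((\lnot p \to r) \leftrightarrow (\lnot p \lor s)) \leftrightarrow p)): α-rule — add ((((\lnot p \to r) \leftrightarrow (\lnot p \lor s)) \leftrightarrow p) \lor (r \to \lnot (r \leftrightarrow \lnot p))), \lnot (((\lnot p \to r) \leftrightarrow (\lnot p \lor s)) \leftrightarrow p).
\lnot (r \to \lnot (r \leftrightarrow \lnot p)): α-rule — add r, \lnot \lnot (r \leftrightarrow \lnot p).
((((\lnot p \to r) \leftrightarrow (\lnot p \lor s)) \leftrightarrow p) \lor (r \to \lnot (r \leftrightarrow \lnot p))): β-rule — branch into (((\lnot p \to r) \leftrightarrow (\lnot p \lor s)) \leftrightarrow p)  //  (r \to \lnot (r \leftrightarrow \lnot p)).
  branch 1 (add (((\lnot p \to r) \leftrightarrow (\lnot p \lor s)) \leftrightarrow p)):
    \lnot (((\lnot p \to r) \leftrightarrow (\lnot p \lor s)) \leftrightarrow p): β-rule — branch into ((\lnot p \to r) \leftrightarrow (\lnot p \lor s)), \lnot p  //  \lnot ((\lnot p \to r) \leftrightarrow (\lnot p \lor s)), p.
      branch 1.1 (add ((\lnot p \to r) \leftrightarrow (\lnot p \lor s)), \lnot p):
        \lnot \lnot (r \leftrightarrow \lnot p): β-rule — branch into r, \lnot p  //  \lnot r, \lnot \lnot p.
          branch 1.1.1 (add r, \lnot p):
            (((\lnot p \to r) \leftrightarrow (\lnot p \lor s)) \leftrightarrow p): β-rule — branch into ((\lnot p \to r) \leftrightarrow (\lnot p \lor s)), p  //  \lnot ((\lnot p \to r) \leftrightarrow (\lnot p \lor s)), \lnot p.
              branch 1.1.1.1 (add ((\lnot p \to r) \leftrightarrow (\lnot p \lor s)), p):
                × closes — contains both p and \lnot p.
              branch 1.1.1.2 (add \lnot ((\lnot p \to r) \leftrightarrow (\lnot p \lor s)), \lnot p):
                ((\lnot p \to r) \leftrightarrow (\lnot p \lor s)): β-rule — branch into (\lnot p \to r), (\lnot p \lor s)  //  \lnot (\lnot p \to r), \lnot (\lnot p \lor s).
                  branch 1.1.1.2.1 (add (\lnot p \to r), (\lnot p \lor s)):
                    \lnot ((\lnot p \to r) \leftrightarrow (\lnot p \lor s)): β-rule — branch into (\lnot p \to r), \lnot (\lnot p \lor s)  //  \lnot (\lnot p \to r), (\lnot p \lor s).
                      branch 1.1.1.2.1.1 (add (\lnot p \to r), \lnot (\lnot p \lor s)):
                        \lnot (\lnot p \lor s): α-rule — add \lnot \lnot p, \lnot s.
                        × closes — contains both p and \lnot p.
                      branch 1.1.1.2.1.2 (add \lnot (\lnot p \to r), (\lnot p \lor s)):
                        \lnot (\lnot p \to r): α-rule — add \lnot p, \lnot r.
                        × closes — contains both r and \lnot r.
                  branch 1.1.1.2.2 (add \lnot (\lnot p \to r), \lnot (\lnot p \lor s)):
                    \lnot (\lnot p \to r): α-rule — add \lnot p, \lnot r.
                    × closes — contains both r and \lnot r.
          branch 1.1.2 (add \lnot r, \lnot \lnot p):
            × closes — contains both r and \lnot r.
      branch 1.2 (add \lnot ((\lnot p \to r) \leftrightarrow (\lnot p \lor s)), p):
        \lnot \lnot (r \leftrightarrow \lnot p): β-rule — branch into r, \lnot p  //  \lnot r, \lnot \lnot p.
          branch 1.2.1 (add r, \lnot p):
            × closes — contains both p and \lnot p.
          branch 1.2.2 (add \lnot r, \lnot \lnot p):
            × closes — contains both r and \lnot r.
  branch 2 (add (r \to \lnot (r \leftrightarrow \lnot p))):
    \lnot (((\lnot p \to r) \leftrightarrow (\lnot p \lor s)) \leftrightarrow p): β-rule — branch into ((\lnot p \to r) \leftrightarrow (\lnot p \lor s)), \lnot p  //  \lnot ((\lnot p \to r) \leftrightarrow (\lnot p \lor s)), p.
      branch 2.1 (add ((\lnot p \to r) \leftrightarrow (\lnot p \lor s)), \lnot p):
        \lnot \lnot (r \leftrightarrow \lnot p): β-rule — branch into r, \lnot p  //  \lnot r, \lnot \lnot p.
          branch 2.1.1 (add r, \lnot p):
            (r \to \lnot (r \leftrightarrow \lnot p)): β-rule — branch into \lnot r  //  \lnot (r \leftrightarrow \lnot p).
              branch 2.1.1.1 (add \lnot r):
                × closes — contains both r and \lnot r.
              branch 2.1.1.2 (add \lnot (r \leftrightarrow \lnot p)):
                ((\lnot p \to r) \leftrightarrow (\lnot p \lor s)): β-rule — branch into (\lnot p \to r), (\lnot p \lor s)  //  \lnot (\lnot p \to r), \lnot (\lnot p \lor s).
                  branch 2.1.1.2.1 (add (\lnot p \to r), (\lnot p \lor s)):
                    \lnot (r \leftrightarrow \lnot p): β-rule — branch into r, \lnot \lnot p  //  \lnot r, \lnot p.
                      branch 2.1.1.2.1.1 (add r, \lnot \lnot p):
                        × closes — contains both p and \lnot p.
                      branch 2.1.1.2.1.2 (add \lnot r, \lnot p):
                        × closes — contains both r and \lnot r.
                  branch 2.1.1.2.2 (add \lnot (\lnot p \to r), \lnot (\lnot p \lor s)):
                    \lnot (\lnot p \to r): α-rule — add \lnot p, \lnot r.
                    × closes — contains both r and \lnot r.
          branch 2.1.2 (add \lnot r, \lnot \lnot p):
            × closes — contains both r and \lnot r.
      branch 2.2 (add \lnot ((\lnot p \to r) \leftrightarrow (\lnot p \lor s)), p):
        \lnot \lnot (r \leftrightarrow \lnot p): β-rule — branch into r, \lnot p  //  \lnot r, \lnot \lnot p.
          branch 2.2.1 (add r, \lnot p):
            × closes — contains both p and \lnot p.
          branch 2.2.2 (add \lnot r, \lnot \lnot p):
            × closes — contains both r and \lnot r.
All 14 branches close.
Every branch closed; the formula is unsatisfiable.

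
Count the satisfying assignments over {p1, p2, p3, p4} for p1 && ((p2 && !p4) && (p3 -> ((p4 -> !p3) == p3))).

Initial set: {(p1 && ((p2 && !p4) && (p3 -> ((p4 -> !p3) == p3))))}.
(p1 && ((p2 && !p4) && (p3 -> ((p4 -> !p3) == p3)))): α-rule — add p1, ((p2 && !p4) && (p3 -> ((p4 -> !p3) == p3))).
((p2 && !p4) && (p3 -> ((p4 -> !p3) == p3))): α-rule — add (p2 && !p4), (p3 -> ((p4 -> !p3) == p3)).
(p2 && !p4): α-rule — add p2, !p4.
(p3 -> ((p4 -> !p3) == p3)): β-rule — branch into !p3  //  ((p4 -> !p3) == p3).
  branch 1 (add !p3):
    ○ open, literals {p1=1, p2=1, p3=0, p4=0}.
  branch 2 (add ((p4 -> !p3) == p3)):
    ((p4 -> !p3) == p3): β-rule — branch into (p4 -> !p3), p3  //  !(p4 -> !p3), !p3.
      branch 2.1 (add (p4 -> !p3), p3):
        (p4 -> !p3): β-rule — branch into !p4  //  !p3.
          branch 2.1.1 (add !p4):
            ○ open, literals {p1=1, p2=1, p3=1, p4=0}.
          branch 2.1.2 (add !p3):
            × closes — contains both p3 and !p3.
      branch 2.2 (add !(p4 -> !p3), !p3):
        !(p4 -> !p3): α-rule — add p4, !!p3.
        × closes — contains both p4 and !p4.
2 branches closed, 2 open.
Each open branch fixes some atoms; the unmentioned ones are free. Counting distinct full assignments: branch {p1=1, p2=1, p3=0, p4=0} (none free) contributes 1 new; branch {p1=1, p2=1, p3=1, p4=0} (none free) contributes 1 new. Total: 2.

2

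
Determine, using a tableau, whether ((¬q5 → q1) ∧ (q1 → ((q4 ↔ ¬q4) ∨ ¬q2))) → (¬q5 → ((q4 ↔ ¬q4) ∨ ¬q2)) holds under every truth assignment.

Valid

Assume the negation and expand:
Initial set: {¬(((¬q5 → q1) ∧ (q1 → ((q4 ↔ ¬q4) ∨ ¬q2))) → (¬q5 → ((q4 ↔ ¬q4) ∨ ¬q2)))}.
¬(((¬q5 → q1) ∧ (q1 → ((q4 ↔ ¬q4) ∨ ¬q2))) → (¬q5 → ((q4 ↔ ¬q4) ∨ ¬q2))): α-rule — add ((¬q5 → q1) ∧ (q1 → ((q4 ↔ ¬q4) ∨ ¬q2))), ¬(¬q5 → ((q4 ↔ ¬q4) ∨ ¬q2)).
((¬q5 → q1) ∧ (q1 → ((q4 ↔ ¬q4) ∨ ¬q2))): α-rule — add (¬q5 → q1), (q1 → ((q4 ↔ ¬q4) ∨ ¬q2)).
¬(¬q5 → ((q4 ↔ ¬q4) ∨ ¬q2)): α-rule — add ¬q5, ¬((q4 ↔ ¬q4) ∨ ¬q2).
¬((q4 ↔ ¬q4) ∨ ¬q2): α-rule — add ¬(q4 ↔ ¬q4), ¬¬q2.
(¬q5 → q1): β-rule — branch into ¬¬q5  //  q1.
  branch 1 (add ¬¬q5):
    × closes — contains both q5 and ¬q5.
  branch 2 (add q1):
    (q1 → ((q4 ↔ ¬q4) ∨ ¬q2)): β-rule — branch into ¬q1  //  ((q4 ↔ ¬q4) ∨ ¬q2).
      branch 2.1 (add ¬q1):
        × closes — contains both q1 and ¬q1.
      branch 2.2 (add ((q4 ↔ ¬q4) ∨ ¬q2)):
        ¬(q4 ↔ ¬q4): β-rule — branch into q4, ¬¬q4  //  ¬q4, ¬q4.
          branch 2.2.1 (add q4, ¬¬q4):
            ((q4 ↔ ¬q4) ∨ ¬q2): β-rule — branch into (q4 ↔ ¬q4)  //  ¬q2.
              branch 2.2.1.1 (add (q4 ↔ ¬q4)):
                (q4 ↔ ¬q4): β-rule — branch into q4, ¬q4  //  ¬q4, ¬¬q4.
                  branch 2.2.1.1.1 (add q4, ¬q4):
                    × closes — contains both q4 and ¬q4.
                  branch 2.2.1.1.2 (add ¬q4, ¬¬q4):
                    × closes — contains both q4 and ¬q4.
              branch 2.2.1.2 (add ¬q2):
                × closes — contains both q2 and ¬q2.
          branch 2.2.2 (add ¬q4, ¬q4):
            ((q4 ↔ ¬q4) ∨ ¬q2): β-rule — branch into (q4 ↔ ¬q4)  //  ¬q2.
              branch 2.2.2.1 (add (q4 ↔ ¬q4)):
                (q4 ↔ ¬q4): β-rule — branch into q4, ¬q4  //  ¬q4, ¬¬q4.
                  branch 2.2.2.1.1 (add q4, ¬q4):
                    × closes — contains both q4 and ¬q4.
                  branch 2.2.2.1.2 (add ¬q4, ¬¬q4):
                    × closes — contains both q4 and ¬q4.
              branch 2.2.2.2 (add ¬q2):
                × closes — contains both q2 and ¬q2.
All 8 branches close.
Every branch closed, so the negation is unsatisfiable and the formula is valid.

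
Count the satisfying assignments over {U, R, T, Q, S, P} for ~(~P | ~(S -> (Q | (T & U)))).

Initial set: {T ~(~P | ~(S -> (Q | (T & U))))}.
T ~(~P | ~(S -> (Q | (T & U)))): α-rule — add F ~P, F ~(S -> (Q | (T & U))).
F ~(S -> (Q | (T & U))): β-rule — branch into F S  //  T (Q | (T & U)).
  branch 1 (add F S):
    ○ open, literals {P=1, S=0}.
  branch 2 (add T (Q | (T & U))):
    T (Q | (T & U)): β-rule — branch into T Q  //  T (T & U).
      branch 2.1 (add T Q):
        ○ open, literals {P=1, Q=1}.
      branch 2.2 (add T (T & U)):
        T (T & U): α-rule — add T T, T U.
        ○ open, literals {P=1, T=1, U=1}.
0 branches closed, 3 open.
Each open branch fixes some atoms; the unmentioned ones are free. Counting distinct full assignments: branch {P=1, S=0} (U, R, T, Q) contributes 16 new; branch {P=1, Q=1} (U, R, T, S) contributes 8 new; branch {P=1, T=1, U=1} (R, Q, S) contributes 2 new. Total: 26.

26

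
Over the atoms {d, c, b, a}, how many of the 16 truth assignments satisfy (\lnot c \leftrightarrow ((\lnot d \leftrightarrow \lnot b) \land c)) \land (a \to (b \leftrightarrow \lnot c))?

Initial set: {T ((\lnot c \leftrightarrow ((\lnot d \leftrightarrow \lnot b) \land c)) \land (a \to (b \leftrightarrow \lnot c)))}.
T ((\lnot c \leftrightarrow ((\lnot d \leftrightarrow \lnot b) \land c)) \land (a \to (b \leftrightarrow \lnot c))): α-rule — add T (\lnot c \leftrightarrow ((\lnot d \leftrightarrow \lnot b) \land c)), T (a \to (b \leftrightarrow \lnot c)).
T (\lnot c \leftrightarrow ((\lnot d \leftrightarrow \lnot b) \land c)): β-rule — branch into T \lnot c, T ((\lnot d \leftrightarrow \lnot b) \land c)  //  F \lnot c, F ((\lnot d \leftrightarrow \lnot b) \land c).
  branch 1 (add T \lnot c, T ((\lnot d \leftrightarrow \lnot b) \land c)):
    T ((\lnot d \leftrightarrow \lnot b) \land c): α-rule — add T (\lnot d \leftrightarrow \lnot b), T c.
    × closes — contains both c and \lnot c.
  branch 2 (add F \lnot c, F ((\lnot d \leftrightarrow \lnot b) \land c)):
    T (a \to (b \leftrightarrow \lnot c)): β-rule — branch into F a  //  T (b \leftrightarrow \lnot c).
      branch 2.1 (add F a):
        F ((\lnot d \leftrightarrow \lnot b) \land c): β-rule — branch into F (\lnot d \leftrightarrow \lnot b)  //  F c.
          branch 2.1.1 (add F (\lnot d \leftrightarrow \lnot b)):
            F (\lnot d \leftrightarrow \lnot b): β-rule — branch into T \lnot d, F \lnot b  //  F \lnot d, T \lnot b.
              branch 2.1.1.1 (add T \lnot d, F \lnot b):
                ○ open, literals {a=false, b=true, c=true, d=false}.
              branch 2.1.1.2 (add F \lnot d, T \lnot b):
                ○ open, literals {a=false, b=false, c=true, d=true}.
          branch 2.1.2 (add F c):
            × closes — contains both c and \lnot c.
      branch 2.2 (add T (b \leftrightarrow \lnot c)):
        F ((\lnot d \leftrightarrow \lnot b) \land c): β-rule — branch into F (\lnot d \leftrightarrow \lnot b)  //  F c.
          branch 2.2.1 (add F (\lnot d \leftrightarrow \lnot b)):
            T (b \leftrightarrow \lnot c): β-rule — branch into T b, T \lnot c  //  F b, F \lnot c.
              branch 2.2.1.1 (add T b, T \lnot c):
                × closes — contains both c and \lnot c.
              branch 2.2.1.2 (add F b, F \lnot c):
                F (\lnot d \leftrightarrow \lnot b): β-rule — branch into T \lnot d, F \lnot b  //  F \lnot d, T \lnot b.
                  branch 2.2.1.2.1 (add T \lnot d, F \lnot b):
                    × closes — contains both b and \lnot b.
                  branch 2.2.1.2.2 (add F \lnot d, T \lnot b):
                    ○ open, literals {b=false, c=true, d=true}.
          branch 2.2.2 (add F c):
            × closes — contains both c and \lnot c.
5 branches closed, 3 open.
Each open branch fixes some atoms; the unmentioned ones are free. Counting distinct full assignments: branch {a=false, b=true, c=true, d=false} (none free) contributes 1 new; branch {a=false, b=false, c=true, d=true} (none free) contributes 1 new; branch {b=false, c=true, d=true} (a) contributes 1 new. Total: 3.

3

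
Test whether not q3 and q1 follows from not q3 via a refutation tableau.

Initial set: {not q3; not (not q3 and q1)}.
not (not q3 and q1): β-rule — branch into not not q3  //  not q1.
  branch 1 (add not not q3):
    × closes — contains both q3 and not q3.
  branch 2 (add not q1):
    ○ open, literals {q1=0, q3=0}.
1 branch closed, 1 open.
An open branch gives a countermodel: q1=0, q3=0 (unmentioned atoms arbitrary); the premises hold there but the conclusion fails.

No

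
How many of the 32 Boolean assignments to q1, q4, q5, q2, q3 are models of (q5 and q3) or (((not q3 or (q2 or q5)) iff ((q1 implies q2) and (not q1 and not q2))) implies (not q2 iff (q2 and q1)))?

Initial set: {((q5 and q3) or (((not q3 or (q2 or q5)) iff ((q1 implies q2) and (not q1 and not q2))) implies (not q2 iff (q2 and q1))))}.
((q5 and q3) or (((not q3 or (q2 or q5)) iff ((q1 implies q2) and (not q1 and not q2))) implies (not q2 iff (q2 and q1)))): β-rule — branch into (q5 and q3)  //  (((not q3 or (q2 or q5)) iff ((q1 implies q2) and (not q1 and not q2))) implies (not q2 iff (q2 and q1))).
  branch 1 (add (q5 and q3)):
    (q5 and q3): α-rule — add q5, q3.
    ○ open, literals {q3=T, q5=T}.
  branch 2 (add (((not q3 or (q2 or q5)) iff ((q1 implies q2) and (not q1 and not q2))) implies (not q2 iff (q2 and q1)))):
    (((not q3 or (q2 or q5)) iff ((q1 implies q2) and (not q1 and not q2))) implies (not q2 iff (q2 and q1))): β-rule — branch into not ((not q3 or (q2 or q5)) iff ((q1 implies q2) and (not q1 and not q2)))  //  (not q2 iff (q2 and q1)).
      branch 2.1 (add not ((not q3 or (q2 or q5)) iff ((q1 implies q2) and (not q1 and not q2)))):
        not ((not q3 or (q2 or q5)) iff ((q1 implies q2) and (not q1 and not q2))): β-rule — branch into (not q3 or (q2 or q5)), not ((q1 implies q2) and (not q1 and not q2))  //  not (not q3 or (q2 or q5)), ((q1 implies q2) and (not q1 and not q2)).
          branch 2.1.1 (add (not q3 or (q2 or q5)), not ((q1 implies q2) and (not q1 and not q2))):
            (not q3 or (q2 or q5)): β-rule — branch into not q3  //  (q2 or q5).
              branch 2.1.1.1 (add not q3):
                not ((q1 implies q2) and (not q1 and not q2)): β-rule — branch into not (q1 implies q2)  //  not (not q1 and not q2).
                  branch 2.1.1.1.1 (add not (q1 implies q2)):
                    not (q1 implies q2): α-rule — add q1, not q2.
                    ○ open, literals {q1=T, q2=F, q3=F}.
                  branch 2.1.1.1.2 (add not (not q1 and not q2)):
                    not (not q1 and not q2): β-rule — branch into not not q1  //  not not q2.
                      branch 2.1.1.1.2.1 (add not not q1):
                        ○ open, literals {q1=T, q3=F}.
                      branch 2.1.1.1.2.2 (add not not q2):
                        ○ open, literals {q2=T, q3=F}.
              branch 2.1.1.2 (add (q2 or q5)):
                not ((q1 implies q2) and (not q1 and not q2)): β-rule — branch into not (q1 implies q2)  //  not (not q1 and not q2).
                  branch 2.1.1.2.1 (add not (q1 implies q2)):
                    not (q1 implies q2): α-rule — add q1, not q2.
                    (q2 or q5): β-rule — branch into q2  //  q5.
                      branch 2.1.1.2.1.1 (add q2):
                        × closes — contains both q2 and not q2.
                      branch 2.1.1.2.1.2 (add q5):
                        ○ open, literals {q1=T, q2=F, q5=T}.
                  branch 2.1.1.2.2 (add not (not q1 and not q2)):
                    (q2 or q5): β-rule — branch into q2  //  q5.
                      branch 2.1.1.2.2.1 (add q2):
                        not (not q1 and not q2): β-rule — branch into not not q1  //  not not q2.
                          branch 2.1.1.2.2.1.1 (add not not q1):
                            ○ open, literals {q1=T, q2=T}.
                          branch 2.1.1.2.2.1.2 (add not not q2):
                            ○ open, literals {q2=T}.
                      branch 2.1.1.2.2.2 (add q5):
                        not (not q1 and not q2): β-rule — branch into not not q1  //  not not q2.
                          branch 2.1.1.2.2.2.1 (add not not q1):
                            ○ open, literals {q1=T, q5=T}.
                          branch 2.1.1.2.2.2.2 (add not not q2):
                            ○ open, literals {q2=T, q5=T}.
          branch 2.1.2 (add not (not q3 or (q2 or q5)), ((q1 implies q2) and (not q1 and not q2))):
            not (not q3 or (q2 or q5)): α-rule — add not not q3, not (q2 or q5).
            ((q1 implies q2) and (not q1 and not q2)): α-rule — add (q1 implies q2), (not q1 and not q2).
            not (q2 or q5): α-rule — add not q2, not q5.
            (not q1 and not q2): α-rule — add not q1, not q2.
            (q1 implies q2): β-rule — branch into not q1  //  q2.
              branch 2.1.2.1 (add not q1):
                ○ open, literals {q1=F, q2=F, q3=T, q5=F}.
              branch 2.1.2.2 (add q2):
                × closes — contains both q2 and not q2.
      branch 2.2 (add (not q2 iff (q2 and q1))):
        (not q2 iff (q2 and q1)): β-rule — branch into not q2, (q2 and q1)  //  not not q2, not (q2 and q1).
          branch 2.2.1 (add not q2, (q2 and q1)):
            (q2 and q1): α-rule — add q2, q1.
            × closes — contains both q2 and not q2.
          branch 2.2.2 (add not not q2, not (q2 and q1)):
            not (q2 and q1): β-rule — branch into not q2  //  not q1.
              branch 2.2.2.1 (add not q2):
                × closes — contains both q2 and not q2.
              branch 2.2.2.2 (add not q1):
                ○ open, literals {q1=F, q2=T}.
4 branches closed, 11 open.
Each open branch fixes some atoms; the unmentioned ones are free. Counting distinct full assignments: branch {q3=T, q5=T} (q1, q4, q2) contributes 8 new; branch {q1=T, q2=F, q3=F} (q4, q5) contributes 4 new; branch {q1=T, q3=F} (q4, q5, q2) contributes 4 new; branch {q2=T, q3=F} (q1, q4, q5) contributes 4 new; branch {q1=T, q2=F, q5=T} (q4, q3) contributes 0 new; branch {q1=T, q2=T} (q4, q5, q3) contributes 2 new; branch {q2=T} (q1, q4, q5, q3) contributes 2 new; branch {q1=T, q5=T} (q4, q2, q3) contributes 0 new; branch {q2=T, q5=T} (q1, q4, q3) contributes 0 new; branch {q1=F, q2=F, q3=T, q5=F} (q4) contributes 2 new; branch {q1=F, q2=T} (q4, q5, q3) contributes 0 new. Total: 26.

26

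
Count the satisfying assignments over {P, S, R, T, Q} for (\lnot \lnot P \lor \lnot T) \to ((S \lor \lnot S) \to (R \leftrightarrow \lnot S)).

Initial set: {((\lnot \lnot P \lor \lnot T) \to ((S \lor \lnot S) \to (R \leftrightarrow \lnot S)))}.
((\lnot \lnot P \lor \lnot T) \to ((S \lor \lnot S) \to (R \leftrightarrow \lnot S))): β-rule — branch into \lnot (\lnot \lnot P \lor \lnot T)  //  ((S \lor \lnot S) \to (R \leftrightarrow \lnot S)).
  branch 1 (add \lnot (\lnot \lnot P \lor \lnot T)):
    \lnot (\lnot \lnot P \lor \lnot T): α-rule — add \lnot \lnot \lnot P, \lnot \lnot T.
    \lnot \lnot \lnot P: drop double negation, giving \lnot P.
    ○ open, literals {P=0, T=1}.
  branch 2 (add ((S \lor \lnot S) \to (R \leftrightarrow \lnot S))):
    ((S \lor \lnot S) \to (R \leftrightarrow \lnot S)): β-rule — branch into \lnot (S \lor \lnot S)  //  (R \leftrightarrow \lnot S).
      branch 2.1 (add \lnot (S \lor \lnot S)):
        \lnot (S \lor \lnot S): α-rule — add \lnot S, \lnot \lnot S.
        × closes — contains both S and \lnot S.
      branch 2.2 (add (R \leftrightarrow \lnot S)):
        (R \leftrightarrow \lnot S): β-rule — branch into R, \lnot S  //  \lnot R, \lnot \lnot S.
          branch 2.2.1 (add R, \lnot S):
            ○ open, literals {R=1, S=0}.
          branch 2.2.2 (add \lnot R, \lnot \lnot S):
            ○ open, literals {R=0, S=1}.
1 branch closed, 3 open.
Each open branch fixes some atoms; the unmentioned ones are free. Counting distinct full assignments: branch {P=0, T=1} (S, R, Q) contributes 8 new; branch {R=1, S=0} (P, T, Q) contributes 6 new; branch {R=0, S=1} (P, T, Q) contributes 6 new. Total: 20.

20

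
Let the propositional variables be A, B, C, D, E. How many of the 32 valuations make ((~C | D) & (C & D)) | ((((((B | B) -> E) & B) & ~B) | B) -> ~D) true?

Initial set: {(((~C | D) & (C & D)) | ((((((B | B) -> E) & B) & ~B) | B) -> ~D))}.
(((~C | D) & (C & D)) | ((((((B | B) -> E) & B) & ~B) | B) -> ~D)): β-rule — branch into ((~C | D) & (C & D))  //  ((((((B | B) -> E) & B) & ~B) | B) -> ~D).
  branch 1 (add ((~C | D) & (C & D))):
    ((~C | D) & (C & D)): α-rule — add (~C | D), (C & D).
    (C & D): α-rule — add C, D.
    (~C | D): β-rule — branch into ~C  //  D.
      branch 1.1 (add ~C):
        × closes — contains both C and ~C.
      branch 1.2 (add D):
        ○ open, literals {C=true, D=true}.
  branch 2 (add ((((((B | B) -> E) & B) & ~B) | B) -> ~D)):
    ((((((B | B) -> E) & B) & ~B) | B) -> ~D): β-rule — branch into ~(((((B | B) -> E) & B) & ~B) | B)  //  ~D.
      branch 2.1 (add ~(((((B | B) -> E) & B) & ~B) | B)):
        ~(((((B | B) -> E) & B) & ~B) | B): α-rule — add ~((((B | B) -> E) & B) & ~B), ~B.
        ~((((B | B) -> E) & B) & ~B): β-rule — branch into ~(((B | B) -> E) & B)  //  ~~B.
          branch 2.1.1 (add ~(((B | B) -> E) & B)):
            ~(((B | B) -> E) & B): β-rule — branch into ~((B | B) -> E)  //  ~B.
              branch 2.1.1.1 (add ~((B | B) -> E)):
                ~((B | B) -> E): α-rule — add (B | B), ~E.
                (B | B): β-rule — branch into B  //  B.
                  branch 2.1.1.1.1 (add B):
                    × closes — contains both B and ~B.
                  branch 2.1.1.1.2 (add B):
                    × closes — contains both B and ~B.
              branch 2.1.1.2 (add ~B):
                ○ open, literals {B=false}.
          branch 2.1.2 (add ~~B):
            × closes — contains both B and ~B.
      branch 2.2 (add ~D):
        ○ open, literals {D=false}.
4 branches closed, 3 open.
Each open branch fixes some atoms; the unmentioned ones are free. Counting distinct full assignments: branch {C=true, D=true} (A, B, E) contributes 8 new; branch {B=false} (A, C, D, E) contributes 12 new; branch {D=false} (A, B, C, E) contributes 8 new. Total: 28.

28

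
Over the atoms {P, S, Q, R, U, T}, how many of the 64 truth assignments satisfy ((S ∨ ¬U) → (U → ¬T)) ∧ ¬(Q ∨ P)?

14

Initial set: {(((S ∨ ¬U) → (U → ¬T)) ∧ ¬(Q ∨ P))}.
(((S ∨ ¬U) → (U → ¬T)) ∧ ¬(Q ∨ P)): α-rule — add ((S ∨ ¬U) → (U → ¬T)), ¬(Q ∨ P).
¬(Q ∨ P): α-rule — add ¬Q, ¬P.
((S ∨ ¬U) → (U → ¬T)): β-rule — branch into ¬(S ∨ ¬U)  //  (U → ¬T).
  branch 1 (add ¬(S ∨ ¬U)):
    ¬(S ∨ ¬U): α-rule — add ¬S, ¬¬U.
    ○ open, literals {P=F, Q=F, S=F, U=T}.
  branch 2 (add (U → ¬T)):
    (U → ¬T): β-rule — branch into ¬U  //  ¬T.
      branch 2.1 (add ¬U):
        ○ open, literals {P=F, Q=F, U=F}.
      branch 2.2 (add ¬T):
        ○ open, literals {P=F, Q=F, T=F}.
0 branches closed, 3 open.
Each open branch fixes some atoms; the unmentioned ones are free. Counting distinct full assignments: branch {P=F, Q=F, S=F, U=T} (R, T) contributes 4 new; branch {P=F, Q=F, U=F} (S, R, T) contributes 8 new; branch {P=F, Q=F, T=F} (S, R, U) contributes 2 new. Total: 14.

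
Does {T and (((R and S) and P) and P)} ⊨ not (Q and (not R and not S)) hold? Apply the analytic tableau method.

Yes

Initial set: {(T and (((R and S) and P) and P)); not not (Q and (not R and not S))}.
(T and (((R and S) and P) and P)): α-rule — add T, (((R and S) and P) and P).
not not (Q and (not R and not S)): α-rule — add Q, (not R and not S).
(((R and S) and P) and P): α-rule — add ((R and S) and P), P.
(not R and not S): α-rule — add not R, not S.
((R and S) and P): α-rule — add (R and S), P.
(R and S): α-rule — add R, S.
× closes — contains both R and not R.
All 1 branch closes.
Every branch closed, so the premises entail the conclusion.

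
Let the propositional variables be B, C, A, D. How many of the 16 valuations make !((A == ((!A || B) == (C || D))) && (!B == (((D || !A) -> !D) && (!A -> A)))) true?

12

Initial set: {!((A == ((!A || B) == (C || D))) && (!B == (((D || !A) -> !D) && (!A -> A))))}.
!((A == ((!A || B) == (C || D))) && (!B == (((D || !A) -> !D) && (!A -> A)))): β-rule — branch into !(A == ((!A || B) == (C || D)))  //  !(!B == (((D || !A) -> !D) && (!A -> A))).
  branch 1 (add !(A == ((!A || B) == (C || D)))):
    !(A == ((!A || B) == (C || D))): β-rule — branch into A, !((!A || B) == (C || D))  //  !A, ((!A || B) == (C || D)).
      branch 1.1 (add A, !((!A || B) == (C || D))):
        !((!A || B) == (C || D)): β-rule — branch into (!A || B), !(C || D)  //  !(!A || B), (C || D).
          branch 1.1.1 (add (!A || B), !(C || D)):
            !(C || D): α-rule — add !C, !D.
            (!A || B): β-rule — branch into !A  //  B.
              branch 1.1.1.1 (add !A):
                × closes — contains both A and !A.
              branch 1.1.1.2 (add B):
                ○ open, literals {A=T, B=T, C=F, D=F}.
          branch 1.1.2 (add !(!A || B), (C || D)):
            !(!A || B): α-rule — add !!A, !B.
            (C || D): β-rule — branch into C  //  D.
              branch 1.1.2.1 (add C):
                ○ open, literals {A=T, B=F, C=T}.
              branch 1.1.2.2 (add D):
                ○ open, literals {A=T, B=F, D=T}.
      branch 1.2 (add !A, ((!A || B) == (C || D))):
        ((!A || B) == (C || D)): β-rule — branch into (!A || B), (C || D)  //  !(!A || B), !(C || D).
          branch 1.2.1 (add (!A || B), (C || D)):
            (!A || B): β-rule — branch into !A  //  B.
              branch 1.2.1.1 (add !A):
                (C || D): β-rule — branch into C  //  D.
                  branch 1.2.1.1.1 (add C):
                    ○ open, literals {A=F, C=T}.
                  branch 1.2.1.1.2 (add D):
                    ○ open, literals {A=F, D=T}.
              branch 1.2.1.2 (add B):
                (C || D): β-rule — branch into C  //  D.
                  branch 1.2.1.2.1 (add C):
                    ○ open, literals {A=F, B=T, C=T}.
                  branch 1.2.1.2.2 (add D):
                    ○ open, literals {A=F, B=T, D=T}.
          branch 1.2.2 (add !(!A || B), !(C || D)):
            !(!A || B): α-rule — add !!A, !B.
            × closes — contains both A and !A.
  branch 2 (add !(!B == (((D || !A) -> !D) && (!A -> A)))):
    !(!B == (((D || !A) -> !D) && (!A -> A))): β-rule — branch into !B, !(((D || !A) -> !D) && (!A -> A))  //  !!B, (((D || !A) -> !D) && (!A -> A)).
      branch 2.1 (add !B, !(((D || !A) -> !D) && (!A -> A))):
        !(((D || !A) -> !D) && (!A -> A)): β-rule — branch into !((D || !A) -> !D)  //  !(!A -> A).
          branch 2.1.1 (add !((D || !A) -> !D)):
            !((D || !A) -> !D): α-rule — add (D || !A), !!D.
            (D || !A): β-rule — branch into D  //  !A.
              branch 2.1.1.1 (add D):
                ○ open, literals {B=F, D=T}.
              branch 2.1.1.2 (add !A):
                ○ open, literals {A=F, B=F, D=T}.
          branch 2.1.2 (add !(!A -> A)):
            !(!A -> A): α-rule — add !A, !A.
            ○ open, literals {A=F, B=F}.
      branch 2.2 (add !!B, (((D || !A) -> !D) && (!A -> A))):
        (((D || !A) -> !D) && (!A -> A)): α-rule — add ((D || !A) -> !D), (!A -> A).
        ((D || !A) -> !D): β-rule — branch into !(D || !A)  //  !D.
          branch 2.2.1 (add !(D || !A)):
            !(D || !A): α-rule — add !D, !!A.
            (!A -> A): β-rule — branch into !!A  //  A.
              branch 2.2.1.1 (add !!A):
                ○ open, literals {A=T, B=T, D=F}.
              branch 2.2.1.2 (add A):
                ○ open, literals {A=T, B=T, D=F}.
          branch 2.2.2 (add !D):
            (!A -> A): β-rule — branch into !!A  //  A.
              branch 2.2.2.1 (add !!A):
                ○ open, literals {A=T, B=T, D=F}.
              branch 2.2.2.2 (add A):
                ○ open, literals {A=T, B=T, D=F}.
2 branches closed, 14 open.
Each open branch fixes some atoms; the unmentioned ones are free. Counting distinct full assignments: branch {A=T, B=T, C=F, D=F} (none free) contributes 1 new; branch {A=T, B=F, C=T} (D) contributes 2 new; branch {A=T, B=F, D=T} (C) contributes 1 new; branch {A=F, C=T} (B, D) contributes 4 new; branch {A=F, D=T} (B, C) contributes 2 new; branch {A=F, B=T, C=T} (D) contributes 0 new; branch {A=F, B=T, D=T} (C) contributes 0 new; branch {B=F, D=T} (C, A) contributes 0 new; branch {A=F, B=F, D=T} (C) contributes 0 new; branch {A=F, B=F} (C, D) contributes 1 new; branch {A=T, B=T, D=F} (C) contributes 1 new; branch {A=T, B=T, D=F} (C) contributes 0 new; branch {A=T, B=T, D=F} (C) contributes 0 new; branch {A=T, B=T, D=F} (C) contributes 0 new. Total: 12.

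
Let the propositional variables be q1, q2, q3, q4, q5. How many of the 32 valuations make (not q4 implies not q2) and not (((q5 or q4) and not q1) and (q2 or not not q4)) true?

Initial set: {((not q4 implies not q2) and not (((q5 or q4) and not q1) and (q2 or not not q4)))}.
((not q4 implies not q2) and not (((q5 or q4) and not q1) and (q2 or not not q4))): α-rule — add (not q4 implies not q2), not (((q5 or q4) and not q1) and (q2 or not not q4)).
(not q4 implies not q2): β-rule — branch into not not q4  //  not q2.
  branch 1 (add not not q4):
    not (((q5 or q4) and not q1) and (q2 or not not q4)): β-rule — branch into not ((q5 or q4) and not q1)  //  not (q2 or not not q4).
      branch 1.1 (add not ((q5 or q4) and not q1)):
        not ((q5 or q4) and not q1): β-rule — branch into not (q5 or q4)  //  not not q1.
          branch 1.1.1 (add not (q5 or q4)):
            not (q5 or q4): α-rule — add not q5, not q4.
            × closes — contains both q4 and not q4.
          branch 1.1.2 (add not not q1):
            ○ open, literals {q1=true, q4=true}.
      branch 1.2 (add not (q2 or not not q4)):
        not (q2 or not not q4): α-rule — add not q2, not not not q4.
        not not not q4: drop double negation, giving not q4.
        × closes — contains both q4 and not q4.
  branch 2 (add not q2):
    not (((q5 or q4) and not q1) and (q2 or not not q4)): β-rule — branch into not ((q5 or q4) and not q1)  //  not (q2 or not not q4).
      branch 2.1 (add not ((q5 or q4) and not q1)):
        not ((q5 or q4) and not q1): β-rule — branch into not (q5 or q4)  //  not not q1.
          branch 2.1.1 (add not (q5 or q4)):
            not (q5 or q4): α-rule — add not q5, not q4.
            ○ open, literals {q2=false, q4=false, q5=false}.
          branch 2.1.2 (add not not q1):
            ○ open, literals {q1=true, q2=false}.
      branch 2.2 (add not (q2 or not not q4)):
        not (q2 or not not q4): α-rule — add not q2, not not not q4.
        not not not q4: drop double negation, giving not q4.
        ○ open, literals {q2=false, q4=false}.
2 branches closed, 4 open.
Each open branch fixes some atoms; the unmentioned ones are free. Counting distinct full assignments: branch {q1=true, q4=true} (q2, q3, q5) contributes 8 new; branch {q2=false, q4=false, q5=false} (q1, q3) contributes 4 new; branch {q1=true, q2=false} (q3, q4, q5) contributes 2 new; branch {q2=false, q4=false} (q1, q3, q5) contributes 2 new. Total: 16.

16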